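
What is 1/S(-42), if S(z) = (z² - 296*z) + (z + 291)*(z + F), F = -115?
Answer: -1/24897 ≈ -4.0165e-5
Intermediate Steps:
S(z) = z² - 296*z + (-115 + z)*(291 + z) (S(z) = (z² - 296*z) + (z + 291)*(z - 115) = (z² - 296*z) + (291 + z)*(-115 + z) = (z² - 296*z) + (-115 + z)*(291 + z) = z² - 296*z + (-115 + z)*(291 + z))
1/S(-42) = 1/(-33465 - 120*(-42) + 2*(-42)²) = 1/(-33465 + 5040 + 2*1764) = 1/(-33465 + 5040 + 3528) = 1/(-24897) = -1/24897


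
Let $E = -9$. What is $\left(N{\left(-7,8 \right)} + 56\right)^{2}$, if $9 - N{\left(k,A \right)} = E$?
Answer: $5476$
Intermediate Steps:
$N{\left(k,A \right)} = 18$ ($N{\left(k,A \right)} = 9 - -9 = 9 + 9 = 18$)
$\left(N{\left(-7,8 \right)} + 56\right)^{2} = \left(18 + 56\right)^{2} = 74^{2} = 5476$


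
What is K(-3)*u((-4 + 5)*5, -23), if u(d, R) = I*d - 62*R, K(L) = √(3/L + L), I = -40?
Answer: 2452*I ≈ 2452.0*I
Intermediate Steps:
K(L) = √(L + 3/L)
u(d, R) = -62*R - 40*d (u(d, R) = -40*d - 62*R = -62*R - 40*d)
K(-3)*u((-4 + 5)*5, -23) = √(-3 + 3/(-3))*(-62*(-23) - 40*(-4 + 5)*5) = √(-3 + 3*(-⅓))*(1426 - 40*5) = √(-3 - 1)*(1426 - 40*5) = √(-4)*(1426 - 200) = (2*I)*1226 = 2452*I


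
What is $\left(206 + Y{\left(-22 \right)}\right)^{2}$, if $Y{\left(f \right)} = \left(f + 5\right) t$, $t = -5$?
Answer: $84681$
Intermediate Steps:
$Y{\left(f \right)} = -25 - 5 f$ ($Y{\left(f \right)} = \left(f + 5\right) \left(-5\right) = \left(5 + f\right) \left(-5\right) = -25 - 5 f$)
$\left(206 + Y{\left(-22 \right)}\right)^{2} = \left(206 - -85\right)^{2} = \left(206 + \left(-25 + 110\right)\right)^{2} = \left(206 + 85\right)^{2} = 291^{2} = 84681$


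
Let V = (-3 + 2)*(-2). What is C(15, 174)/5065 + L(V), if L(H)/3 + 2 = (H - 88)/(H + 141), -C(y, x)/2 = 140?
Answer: -1138516/144859 ≈ -7.8595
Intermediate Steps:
C(y, x) = -280 (C(y, x) = -2*140 = -280)
V = 2 (V = -1*(-2) = 2)
L(H) = -6 + 3*(-88 + H)/(141 + H) (L(H) = -6 + 3*((H - 88)/(H + 141)) = -6 + 3*((-88 + H)/(141 + H)) = -6 + 3*(-88 + H)/(141 + H))
C(15, 174)/5065 + L(V) = -280/5065 + 3*(-370 - 1*2)/(141 + 2) = -280*1/5065 + 3*(-370 - 2)/143 = -56/1013 + 3*(1/143)*(-372) = -56/1013 - 1116/143 = -1138516/144859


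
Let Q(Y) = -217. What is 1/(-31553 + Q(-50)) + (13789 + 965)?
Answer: 468734579/31770 ≈ 14754.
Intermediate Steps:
1/(-31553 + Q(-50)) + (13789 + 965) = 1/(-31553 - 217) + (13789 + 965) = 1/(-31770) + 14754 = -1/31770 + 14754 = 468734579/31770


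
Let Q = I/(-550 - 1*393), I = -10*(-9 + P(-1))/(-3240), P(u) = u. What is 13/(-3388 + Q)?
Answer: -1985958/517571203 ≈ -0.0038371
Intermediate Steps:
I = -5/162 (I = -10*(-9 - 1)/(-3240) = -10*(-10)*(-1/3240) = 100*(-1/3240) = -5/162 ≈ -0.030864)
Q = 5/152766 (Q = -5/(162*(-550 - 1*393)) = -5/(162*(-550 - 393)) = -5/162/(-943) = -5/162*(-1/943) = 5/152766 ≈ 3.2730e-5)
13/(-3388 + Q) = 13/(-3388 + 5/152766) = 13/(-517571203/152766) = -152766/517571203*13 = -1985958/517571203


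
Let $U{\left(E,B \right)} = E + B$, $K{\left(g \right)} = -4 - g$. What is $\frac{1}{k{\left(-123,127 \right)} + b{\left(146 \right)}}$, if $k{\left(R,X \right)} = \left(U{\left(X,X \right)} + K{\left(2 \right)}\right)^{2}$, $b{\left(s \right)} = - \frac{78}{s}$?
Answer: $\frac{73}{4489753} \approx 1.6259 \cdot 10^{-5}$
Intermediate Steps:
$U{\left(E,B \right)} = B + E$
$k{\left(R,X \right)} = \left(-6 + 2 X\right)^{2}$ ($k{\left(R,X \right)} = \left(\left(X + X\right) - 6\right)^{2} = \left(2 X - 6\right)^{2} = \left(-6 + 2 X\right)^{2}$)
$\frac{1}{k{\left(-123,127 \right)} + b{\left(146 \right)}} = \frac{1}{4 \left(-3 + 127\right)^{2} - \frac{78}{146}} = \frac{1}{4 \cdot 124^{2} - \frac{39}{73}} = \frac{1}{4 \cdot 15376 - \frac{39}{73}} = \frac{1}{61504 - \frac{39}{73}} = \frac{1}{\frac{4489753}{73}} = \frac{73}{4489753}$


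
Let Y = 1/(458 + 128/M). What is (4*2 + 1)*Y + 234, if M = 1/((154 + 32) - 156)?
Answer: 1005741/4298 ≈ 234.00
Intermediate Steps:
M = 1/30 (M = 1/(186 - 156) = 1/30 ≈ 0.033333)
Y = 1/4298 (Y = 1/(458 + 128/(1/30)) = 1/(458 + 128*30) = 1/(458 + 3840) = 1/4298 ≈ 0.00023267)
(4*2 + 1)*Y + 234 = (4*2 + 1)*(1/4298) + 234 = (8 + 1)*(1/4298) + 234 = 9*(1/4298) + 234 = 9/4298 + 234 = 1005741/4298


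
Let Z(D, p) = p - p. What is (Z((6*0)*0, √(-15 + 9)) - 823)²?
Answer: 677329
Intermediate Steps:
Z(D, p) = 0
(Z((6*0)*0, √(-15 + 9)) - 823)² = (0 - 823)² = (-823)² = 677329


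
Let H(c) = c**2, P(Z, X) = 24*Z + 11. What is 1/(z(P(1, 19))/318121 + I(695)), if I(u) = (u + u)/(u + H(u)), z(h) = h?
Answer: 110706108/330301 ≈ 335.17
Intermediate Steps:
P(Z, X) = 11 + 24*Z
I(u) = 2*u/(u + u**2) (I(u) = (u + u)/(u + u**2) = (2*u)/(u + u**2) = 2*u/(u + u**2))
1/(z(P(1, 19))/318121 + I(695)) = 1/((11 + 24*1)/318121 + 2/(1 + 695)) = 1/((11 + 24)*(1/318121) + 2/696) = 1/(35*(1/318121) + 2*(1/696)) = 1/(35/318121 + 1/348) = 1/(330301/110706108) = 110706108/330301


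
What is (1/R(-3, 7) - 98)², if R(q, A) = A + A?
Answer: 1879641/196 ≈ 9590.0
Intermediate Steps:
R(q, A) = 2*A
(1/R(-3, 7) - 98)² = (1/(2*7) - 98)² = (1/14 - 98)² = (-1371/14)² = 1879641/196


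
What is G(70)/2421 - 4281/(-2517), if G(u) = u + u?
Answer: 3572227/2031219 ≈ 1.7587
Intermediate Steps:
G(u) = 2*u
G(70)/2421 - 4281/(-2517) = (2*70)/2421 - 4281/(-2517) = 140*(1/2421) - 4281*(-1/2517) = 140/2421 + 1427/839 = 3572227/2031219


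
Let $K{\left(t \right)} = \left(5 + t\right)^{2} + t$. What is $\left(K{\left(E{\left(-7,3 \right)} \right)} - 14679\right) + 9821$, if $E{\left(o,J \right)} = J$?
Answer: $-4791$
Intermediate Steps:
$K{\left(t \right)} = t + \left(5 + t\right)^{2}$
$\left(K{\left(E{\left(-7,3 \right)} \right)} - 14679\right) + 9821 = \left(\left(3 + \left(5 + 3\right)^{2}\right) - 14679\right) + 9821 = \left(\left(3 + 8^{2}\right) - 14679\right) + 9821 = \left(\left(3 + 64\right) - 14679\right) + 9821 = \left(67 - 14679\right) + 9821 = -14612 + 9821 = -4791$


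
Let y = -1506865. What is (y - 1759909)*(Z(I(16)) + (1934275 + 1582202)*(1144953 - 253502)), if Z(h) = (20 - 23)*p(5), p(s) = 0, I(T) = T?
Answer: -10240575129532892298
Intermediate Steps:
Z(h) = 0 (Z(h) = (20 - 23)*0 = -3*0 = 0)
(y - 1759909)*(Z(I(16)) + (1934275 + 1582202)*(1144953 - 253502)) = (-1506865 - 1759909)*(0 + (1934275 + 1582202)*(1144953 - 253502)) = -3266774*(0 + 3516477*891451) = -3266774*(0 + 3134766938127) = -3266774*3134766938127 = -10240575129532892298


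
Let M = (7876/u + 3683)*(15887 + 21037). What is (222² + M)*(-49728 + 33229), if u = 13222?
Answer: -1349180725187232/601 ≈ -2.2449e+12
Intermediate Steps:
M = 81743865084/601 (M = (7876/13222 + 3683)*(15887 + 21037) = (7876*(1/13222) + 3683)*36924 = (358/601 + 3683)*36924 = (2213841/601)*36924 = 81743865084/601 ≈ 1.3601e+8)
(222² + M)*(-49728 + 33229) = (222² + 81743865084/601)*(-49728 + 33229) = (49284 + 81743865084/601)*(-16499) = (81773484768/601)*(-16499) = -1349180725187232/601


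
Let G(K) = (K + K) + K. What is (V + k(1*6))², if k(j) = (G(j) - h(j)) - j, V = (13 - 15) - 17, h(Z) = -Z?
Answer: 1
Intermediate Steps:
G(K) = 3*K (G(K) = 2*K + K = 3*K)
V = -19 (V = -2 - 17 = -19)
k(j) = 3*j (k(j) = (3*j - (-1)*j) - j = (3*j + j) - j = 4*j - j = 3*j)
(V + k(1*6))² = (-19 + 3*(1*6))² = (-19 + 3*6)² = (-19 + 18)² = (-1)² = 1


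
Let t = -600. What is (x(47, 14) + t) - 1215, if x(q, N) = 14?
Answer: -1801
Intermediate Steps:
(x(47, 14) + t) - 1215 = (14 - 600) - 1215 = -586 - 1215 = -1801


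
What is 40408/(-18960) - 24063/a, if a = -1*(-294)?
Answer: -4876192/58065 ≈ -83.978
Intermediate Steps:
a = 294
40408/(-18960) - 24063/a = 40408/(-18960) - 24063/294 = 40408*(-1/18960) - 24063*1/294 = -5051/2370 - 8021/98 = -4876192/58065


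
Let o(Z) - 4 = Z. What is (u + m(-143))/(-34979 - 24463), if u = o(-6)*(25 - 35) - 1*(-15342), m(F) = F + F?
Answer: -7538/29721 ≈ -0.25363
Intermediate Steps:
m(F) = 2*F
o(Z) = 4 + Z
u = 15362 (u = (4 - 6)*(25 - 35) - 1*(-15342) = -2*(-10) + 15342 = 20 + 15342 = 15362)
(u + m(-143))/(-34979 - 24463) = (15362 + 2*(-143))/(-34979 - 24463) = (15362 - 286)/(-59442) = 15076*(-1/59442) = -7538/29721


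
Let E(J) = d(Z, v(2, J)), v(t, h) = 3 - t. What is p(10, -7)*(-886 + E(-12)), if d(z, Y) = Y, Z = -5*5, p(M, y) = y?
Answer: 6195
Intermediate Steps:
Z = -25
E(J) = 1 (E(J) = 3 - 1*2 = 3 - 2 = 1)
p(10, -7)*(-886 + E(-12)) = -7*(-886 + 1) = -7*(-885) = 6195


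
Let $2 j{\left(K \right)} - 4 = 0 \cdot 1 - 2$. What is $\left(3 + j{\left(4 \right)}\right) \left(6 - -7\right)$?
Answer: $52$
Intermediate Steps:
$j{\left(K \right)} = 1$ ($j{\left(K \right)} = 2 + \frac{0 \cdot 1 - 2}{2} = 2 + \frac{0 - 2}{2} = 2 + \frac{1}{2} \left(-2\right) = 2 - 1 = 1$)
$\left(3 + j{\left(4 \right)}\right) \left(6 - -7\right) = \left(3 + 1\right) \left(6 - -7\right) = 4 \left(6 + 7\right) = 4 \cdot 13 = 52$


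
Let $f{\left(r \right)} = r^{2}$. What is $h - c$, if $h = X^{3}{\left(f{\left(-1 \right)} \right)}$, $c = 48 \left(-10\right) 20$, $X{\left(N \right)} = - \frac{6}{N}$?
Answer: $9384$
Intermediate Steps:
$c = -9600$ ($c = \left(-480\right) 20 = -9600$)
$h = -216$ ($h = \left(- \frac{6}{\left(-1\right)^{2}}\right)^{3} = \left(- \frac{6}{1}\right)^{3} = \left(\left(-6\right) 1\right)^{3} = \left(-6\right)^{3} = -216$)
$h - c = -216 - -9600 = -216 + 9600 = 9384$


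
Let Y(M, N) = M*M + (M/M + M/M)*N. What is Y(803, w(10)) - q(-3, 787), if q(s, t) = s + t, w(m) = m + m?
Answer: 644065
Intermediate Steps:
w(m) = 2*m
Y(M, N) = M² + 2*N (Y(M, N) = M² + (1 + 1)*N = M² + 2*N)
Y(803, w(10)) - q(-3, 787) = (803² + 2*(2*10)) - (-3 + 787) = (644809 + 2*20) - 1*784 = (644809 + 40) - 784 = 644849 - 784 = 644065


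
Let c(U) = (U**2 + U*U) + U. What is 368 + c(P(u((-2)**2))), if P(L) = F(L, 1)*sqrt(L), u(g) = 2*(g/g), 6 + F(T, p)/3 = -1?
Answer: 2132 - 21*sqrt(2) ≈ 2102.3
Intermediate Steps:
F(T, p) = -21 (F(T, p) = -18 + 3*(-1) = -18 - 3 = -21)
u(g) = 2 (u(g) = 2*1 = 2)
P(L) = -21*sqrt(L)
c(U) = U + 2*U**2 (c(U) = (U**2 + U**2) + U = 2*U**2 + U = U + 2*U**2)
368 + c(P(u((-2)**2))) = 368 + (-21*sqrt(2))*(1 + 2*(-21*sqrt(2))) = 368 + (-21*sqrt(2))*(1 - 42*sqrt(2)) = 368 - 21*sqrt(2)*(1 - 42*sqrt(2))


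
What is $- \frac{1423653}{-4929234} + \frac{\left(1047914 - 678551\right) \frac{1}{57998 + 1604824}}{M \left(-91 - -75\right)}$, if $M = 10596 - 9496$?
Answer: $\frac{2314574123867981}{8014295655273600} \approx 0.28881$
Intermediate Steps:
$M = 1100$
$- \frac{1423653}{-4929234} + \frac{\left(1047914 - 678551\right) \frac{1}{57998 + 1604824}}{M \left(-91 - -75\right)} = - \frac{1423653}{-4929234} + \frac{\left(1047914 - 678551\right) \frac{1}{57998 + 1604824}}{1100 \left(-91 - -75\right)} = \left(-1423653\right) \left(- \frac{1}{4929234}\right) + \frac{369363 \cdot \frac{1}{1662822}}{1100 \left(-91 + 75\right)} = \frac{474551}{1643078} + \frac{369363 \cdot \frac{1}{1662822}}{1100 \left(-16\right)} = \frac{474551}{1643078} + \frac{123121}{554274 \left(-17600\right)} = \frac{474551}{1643078} + \frac{123121}{554274} \left(- \frac{1}{17600}\right) = \frac{474551}{1643078} - \frac{123121}{9755222400} = \frac{2314574123867981}{8014295655273600}$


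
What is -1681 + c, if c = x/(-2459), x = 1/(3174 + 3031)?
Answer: -25648857696/15258095 ≈ -1681.0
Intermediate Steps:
x = 1/6205 ≈ 0.00016116
c = -1/15258095 (c = (1/6205)/(-2459) = (1/6205)*(-1/2459) = -1/15258095 ≈ -6.5539e-8)
-1681 + c = -1681 - 1/15258095 = -25648857696/15258095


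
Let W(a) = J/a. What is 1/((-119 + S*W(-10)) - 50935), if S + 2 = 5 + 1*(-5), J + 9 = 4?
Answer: -1/51055 ≈ -1.9587e-5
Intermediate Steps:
J = -5 (J = -9 + 4 = -5)
S = -2 (S = -2 + (5 + 1*(-5)) = -2 + (5 - 5) = -2 + 0 = -2)
W(a) = -5/a
1/((-119 + S*W(-10)) - 50935) = 1/((-119 - (-10)/(-10)) - 50935) = 1/((-119 - (-10)*(-1)/10) - 50935) = 1/((-119 - 2*1/2) - 50935) = 1/((-119 - 1) - 50935) = 1/(-120 - 50935) = 1/(-51055) = -1/51055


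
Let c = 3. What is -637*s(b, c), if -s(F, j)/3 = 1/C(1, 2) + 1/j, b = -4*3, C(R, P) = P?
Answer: 3185/2 ≈ 1592.5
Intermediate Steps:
b = -12
s(F, j) = -3/2 - 3/j (s(F, j) = -3*(1/2 + 1/j) = -3*(1*(½) + 1/j) = -3*(½ + 1/j) = -3/2 - 3/j)
-637*s(b, c) = -637*(-3/2 - 3/3) = -637*(-3/2 - 3*⅓) = -637*(-3/2 - 1) = -637*(-5/2) = 3185/2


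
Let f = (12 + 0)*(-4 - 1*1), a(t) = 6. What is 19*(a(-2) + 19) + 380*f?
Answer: -22325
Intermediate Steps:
f = -60 (f = 12*(-4 - 1) = 12*(-5) = -60)
19*(a(-2) + 19) + 380*f = 19*(6 + 19) + 380*(-60) = 19*25 - 22800 = 475 - 22800 = -22325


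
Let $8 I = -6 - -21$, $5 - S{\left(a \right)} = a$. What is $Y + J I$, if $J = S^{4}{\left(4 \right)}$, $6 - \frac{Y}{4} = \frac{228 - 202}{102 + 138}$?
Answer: $\frac{3053}{120} \approx 25.442$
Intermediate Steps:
$S{\left(a \right)} = 5 - a$
$Y = \frac{707}{30}$ ($Y = 24 - 4 \frac{228 - 202}{102 + 138} = 24 - 4 \cdot \frac{26}{240} = 24 - 4 \cdot 26 \cdot \frac{1}{240} = 24 - \frac{13}{30} = \frac{707}{30} \approx 23.567$)
$I = \frac{15}{8}$ ($I = \frac{-6 - -21}{8} = \frac{-6 + \left(-19 + 40\right)}{8} = \frac{-6 + 21}{8} = \frac{1}{8} \cdot 15 = \frac{15}{8} \approx 1.875$)
$J = 1$ ($J = \left(5 - 4\right)^{4} = 1^{4} = 1$)
$Y + J I = \frac{707}{30} + 1 \cdot \frac{15}{8} = \frac{707}{30} + \frac{15}{8} = \frac{3053}{120}$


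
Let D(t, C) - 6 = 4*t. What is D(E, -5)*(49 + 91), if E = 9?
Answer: 5880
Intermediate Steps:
D(t, C) = 6 + 4*t
D(E, -5)*(49 + 91) = (6 + 4*9)*(49 + 91) = (6 + 36)*140 = 42*140 = 5880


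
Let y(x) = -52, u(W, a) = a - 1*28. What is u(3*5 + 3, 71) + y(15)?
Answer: -9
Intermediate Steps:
u(W, a) = -28 + a (u(W, a) = a - 28 = -28 + a)
u(3*5 + 3, 71) + y(15) = (-28 + 71) - 52 = 43 - 52 = -9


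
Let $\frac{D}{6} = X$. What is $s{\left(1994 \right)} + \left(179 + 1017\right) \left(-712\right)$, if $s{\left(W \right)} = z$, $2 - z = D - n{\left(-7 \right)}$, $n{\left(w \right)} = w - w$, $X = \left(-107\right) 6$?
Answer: $-847698$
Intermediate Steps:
$X = -642$
$D = -3852$ ($D = 6 \left(-642\right) = -3852$)
$n{\left(w \right)} = 0$
$z = 3854$ ($z = 2 - \left(-3852 - 0\right) = 2 - \left(-3852 + 0\right) = 2 - -3852 = 2 + 3852 = 3854$)
$s{\left(W \right)} = 3854$
$s{\left(1994 \right)} + \left(179 + 1017\right) \left(-712\right) = 3854 + \left(179 + 1017\right) \left(-712\right) = 3854 + 1196 \left(-712\right) = 3854 - 851552 = -847698$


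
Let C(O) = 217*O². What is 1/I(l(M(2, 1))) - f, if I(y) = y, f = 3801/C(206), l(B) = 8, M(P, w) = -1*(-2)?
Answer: 327793/2631032 ≈ 0.12459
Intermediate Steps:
M(P, w) = 2
f = 543/1315516 (f = 3801/((217*206²)) = 3801/((217*42436)) = 3801/9208612 = 3801*(1/9208612) = 543/1315516 ≈ 0.00041277)
1/I(l(M(2, 1))) - f = 1/8 - 1*543/1315516 = ⅛ - 543/1315516 = 327793/2631032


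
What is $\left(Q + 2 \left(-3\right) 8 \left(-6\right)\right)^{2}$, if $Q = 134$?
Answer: $178084$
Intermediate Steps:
$\left(Q + 2 \left(-3\right) 8 \left(-6\right)\right)^{2} = \left(134 + 2 \left(-3\right) 8 \left(-6\right)\right)^{2} = \left(134 + \left(-6\right) 8 \left(-6\right)\right)^{2} = \left(134 - -288\right)^{2} = \left(134 + 288\right)^{2} = 422^{2} = 178084$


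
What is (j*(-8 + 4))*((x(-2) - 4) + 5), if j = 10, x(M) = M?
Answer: 40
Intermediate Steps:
(j*(-8 + 4))*((x(-2) - 4) + 5) = (10*(-8 + 4))*((-2 - 4) + 5) = (10*(-4))*(-6 + 5) = -40*(-1) = 40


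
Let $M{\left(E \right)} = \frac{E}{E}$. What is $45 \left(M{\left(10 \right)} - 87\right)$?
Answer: $-3870$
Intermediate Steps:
$M{\left(E \right)} = 1$
$45 \left(M{\left(10 \right)} - 87\right) = 45 \left(1 - 87\right) = 45 \left(-86\right) = -3870$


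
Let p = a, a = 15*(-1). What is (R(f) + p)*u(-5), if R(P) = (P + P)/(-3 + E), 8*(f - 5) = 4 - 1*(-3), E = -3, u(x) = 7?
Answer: -2849/24 ≈ -118.71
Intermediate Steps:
a = -15
p = -15
f = 47/8 (f = 5 + (4 - 1*(-3))/8 = 5 + (4 + 3)/8 = 5 + (⅛)*7 = 5 + 7/8 = 47/8 ≈ 5.8750)
R(P) = -P/3 (R(P) = (P + P)/(-3 - 3) = (2*P)/(-6) = (2*P)*(-⅙) = -P/3)
(R(f) + p)*u(-5) = (-⅓*47/8 - 15)*7 = (-47/24 - 15)*7 = -407/24*7 = -2849/24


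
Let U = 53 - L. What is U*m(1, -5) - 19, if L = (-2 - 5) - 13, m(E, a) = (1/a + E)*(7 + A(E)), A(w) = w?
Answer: 2241/5 ≈ 448.20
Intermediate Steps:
m(E, a) = (7 + E)*(E + 1/a) (m(E, a) = (1/a + E)*(7 + E) = (E + 1/a)*(7 + E) = (7 + E)*(E + 1/a))
L = -20 (L = -7 - 13 = -20)
U = 73 (U = 53 - 1*(-20) = 53 + 20 = 73)
U*m(1, -5) - 19 = 73*((7 + 1 + 1*(-5)*(7 + 1))/(-5)) - 19 = 73*(-(7 + 1 + 1*(-5)*8)/5) - 19 = 73*(-(7 + 1 - 40)/5) - 19 = 73*(-⅕*(-32)) - 19 = 73*(32/5) - 19 = 2336/5 - 19 = 2241/5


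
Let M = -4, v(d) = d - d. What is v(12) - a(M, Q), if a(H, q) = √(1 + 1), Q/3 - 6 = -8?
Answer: -√2 ≈ -1.4142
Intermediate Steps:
Q = -6 (Q = 18 + 3*(-8) = 18 - 24 = -6)
v(d) = 0
a(H, q) = √2
v(12) - a(M, Q) = 0 - √2 = -√2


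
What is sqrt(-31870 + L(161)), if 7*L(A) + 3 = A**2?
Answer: 6*I*sqrt(38339)/7 ≈ 167.83*I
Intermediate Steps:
L(A) = -3/7 + A**2/7
sqrt(-31870 + L(161)) = sqrt(-31870 + (-3/7 + (1/7)*161**2)) = sqrt(-31870 + (-3/7 + (1/7)*25921)) = sqrt(-31870 + (-3/7 + 3703)) = sqrt(-31870 + 25918/7) = sqrt(-197172/7) = 6*I*sqrt(38339)/7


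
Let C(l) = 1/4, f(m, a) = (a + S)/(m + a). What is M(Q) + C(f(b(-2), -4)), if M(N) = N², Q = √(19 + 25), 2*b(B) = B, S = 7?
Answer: 177/4 ≈ 44.250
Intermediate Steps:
b(B) = B/2
f(m, a) = (7 + a)/(a + m) (f(m, a) = (a + 7)/(m + a) = (7 + a)/(a + m))
C(l) = ¼
Q = 2*√11 (Q = √44 = 2*√11 ≈ 6.6332)
M(Q) + C(f(b(-2), -4)) = (2*√11)² + ¼ = 44 + ¼ = 177/4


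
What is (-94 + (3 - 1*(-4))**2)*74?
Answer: -3330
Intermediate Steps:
(-94 + (3 - 1*(-4))**2)*74 = (-94 + (3 + 4)**2)*74 = (-94 + 7**2)*74 = (-94 + 49)*74 = -45*74 = -3330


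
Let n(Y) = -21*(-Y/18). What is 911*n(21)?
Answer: 44639/2 ≈ 22320.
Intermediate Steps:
n(Y) = 7*Y/6 (n(Y) = -(-7)*Y/6 = 7*Y/6)
911*n(21) = 911*((7/6)*21) = 911*(49/2) = 44639/2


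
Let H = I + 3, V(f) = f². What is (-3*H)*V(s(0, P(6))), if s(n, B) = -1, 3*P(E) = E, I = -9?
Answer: 18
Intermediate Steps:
P(E) = E/3
H = -6 (H = -9 + 3 = -6)
(-3*H)*V(s(0, P(6))) = -3*(-6)*(-1)² = 18*1 = 18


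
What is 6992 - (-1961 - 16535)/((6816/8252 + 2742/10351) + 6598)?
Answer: 123211468847832/17614716553 ≈ 6994.8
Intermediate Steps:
6992 - (-1961 - 16535)/((6816/8252 + 2742/10351) + 6598) = 6992 - (-18496)/((6816*(1/8252) + 2742*(1/10351)) + 6598) = 6992 - (-18496)/((1704/2063 + 2742/10351) + 6598) = 6992 - (-18496)/(23294850/21354113 + 6598) = 6992 - (-18496)/140917732424/21354113 = 6992 - (-18496)*21354113/140917732424 = 6992 - 1*(-49370709256/17614716553) = 6992 + 49370709256/17614716553 = 123211468847832/17614716553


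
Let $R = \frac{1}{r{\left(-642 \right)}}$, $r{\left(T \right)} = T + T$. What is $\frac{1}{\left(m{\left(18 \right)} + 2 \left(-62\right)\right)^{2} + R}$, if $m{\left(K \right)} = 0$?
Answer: $\frac{1284}{19742783} \approx 6.5036 \cdot 10^{-5}$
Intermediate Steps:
$r{\left(T \right)} = 2 T$
$R = - \frac{1}{1284}$ ($R = \frac{1}{2 \left(-642\right)} = \frac{1}{-1284} = - \frac{1}{1284} \approx -0.00077882$)
$\frac{1}{\left(m{\left(18 \right)} + 2 \left(-62\right)\right)^{2} + R} = \frac{1}{\left(0 + 2 \left(-62\right)\right)^{2} - \frac{1}{1284}} = \frac{1}{\left(0 - 124\right)^{2} - \frac{1}{1284}} = \frac{1}{\left(-124\right)^{2} - \frac{1}{1284}} = \frac{1}{15376 - \frac{1}{1284}} = \frac{1}{\frac{19742783}{1284}} = \frac{1284}{19742783}$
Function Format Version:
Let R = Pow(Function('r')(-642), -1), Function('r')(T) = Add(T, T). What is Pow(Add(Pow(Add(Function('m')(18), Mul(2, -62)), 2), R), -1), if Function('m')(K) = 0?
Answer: Rational(1284, 19742783) ≈ 6.5036e-5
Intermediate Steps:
Function('r')(T) = Mul(2, T)
R = Rational(-1, 1284) (R = Pow(Mul(2, -642), -1) = Pow(-1284, -1) = Rational(-1, 1284) ≈ -0.00077882)
Pow(Add(Pow(Add(Function('m')(18), Mul(2, -62)), 2), R), -1) = Pow(Add(Pow(Add(0, Mul(2, -62)), 2), Rational(-1, 1284)), -1) = Pow(Add(Pow(Add(0, -124), 2), Rational(-1, 1284)), -1) = Pow(Add(Pow(-124, 2), Rational(-1, 1284)), -1) = Pow(Add(15376, Rational(-1, 1284)), -1) = Pow(Rational(19742783, 1284), -1) = Rational(1284, 19742783)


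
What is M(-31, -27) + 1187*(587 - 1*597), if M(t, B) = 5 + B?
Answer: -11892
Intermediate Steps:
M(-31, -27) + 1187*(587 - 1*597) = (5 - 27) + 1187*(587 - 1*597) = -22 + 1187*(587 - 597) = -22 + 1187*(-10) = -22 - 11870 = -11892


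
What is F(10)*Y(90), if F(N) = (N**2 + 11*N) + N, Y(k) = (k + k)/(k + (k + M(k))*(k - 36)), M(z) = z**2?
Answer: 88/983 ≈ 0.089522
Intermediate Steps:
Y(k) = 2*k/(k + (-36 + k)*(k + k**2)) (Y(k) = (k + k)/(k + (k + k**2)*(k - 36)) = (2*k)/(k + (k + k**2)*(-36 + k)) = (2*k)/(k + (-36 + k)*(k + k**2)) = 2*k/(k + (-36 + k)*(k + k**2)))
F(N) = N**2 + 12*N
F(10)*Y(90) = (10*(12 + 10))*(2/(-35 + 90**2 - 35*90)) = (10*22)*(2/(-35 + 8100 - 3150)) = 220*(2/4915) = 88/983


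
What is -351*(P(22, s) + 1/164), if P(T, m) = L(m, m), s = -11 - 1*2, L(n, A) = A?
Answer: 747981/164 ≈ 4560.9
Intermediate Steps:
s = -13 (s = -11 - 2 = -13)
P(T, m) = m
-351*(P(22, s) + 1/164) = -351*(-13 + 1/164) = -351*(-2131/164) = 747981/164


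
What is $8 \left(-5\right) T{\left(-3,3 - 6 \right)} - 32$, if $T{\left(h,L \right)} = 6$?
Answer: $-272$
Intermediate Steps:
$8 \left(-5\right) T{\left(-3,3 - 6 \right)} - 32 = 8 \left(-5\right) 6 - 32 = \left(-40\right) 6 - 32 = -240 - 32 = -272$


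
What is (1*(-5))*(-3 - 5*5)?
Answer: 140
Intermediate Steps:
(1*(-5))*(-3 - 5*5) = -5*(-3 - 25) = -5*(-28) = 140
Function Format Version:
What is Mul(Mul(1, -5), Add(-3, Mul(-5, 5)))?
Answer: 140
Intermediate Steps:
Mul(Mul(1, -5), Add(-3, Mul(-5, 5))) = Mul(-5, Add(-3, -25)) = Mul(-5, -28) = 140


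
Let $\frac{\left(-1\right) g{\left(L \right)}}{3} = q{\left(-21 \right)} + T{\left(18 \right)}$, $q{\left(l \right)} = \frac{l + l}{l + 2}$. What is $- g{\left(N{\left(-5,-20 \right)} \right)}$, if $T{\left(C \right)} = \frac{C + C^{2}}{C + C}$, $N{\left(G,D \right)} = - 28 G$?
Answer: $\frac{1335}{38} \approx 35.132$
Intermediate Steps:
$q{\left(l \right)} = \frac{2 l}{2 + l}$
$T{\left(C \right)} = \frac{C + C^{2}}{2 C}$
$g{\left(L \right)} = - \frac{1335}{38}$ ($g{\left(L \right)} = - 3 \left(2 \left(-21\right) \frac{1}{2 - 21} + \left(\frac{1}{2} + \frac{1}{2} \cdot 18\right)\right) = - 3 \left(2 \left(-21\right) \frac{1}{-19} + \left(\frac{1}{2} + 9\right)\right) = - 3 \left(2 \left(-21\right) \left(- \frac{1}{19}\right) + \frac{19}{2}\right) = - 3 \left(\frac{42}{19} + \frac{19}{2}\right) = \left(-3\right) \frac{445}{38} = - \frac{1335}{38}$)
$- g{\left(N{\left(-5,-20 \right)} \right)} = \left(-1\right) \left(- \frac{1335}{38}\right) = \frac{1335}{38}$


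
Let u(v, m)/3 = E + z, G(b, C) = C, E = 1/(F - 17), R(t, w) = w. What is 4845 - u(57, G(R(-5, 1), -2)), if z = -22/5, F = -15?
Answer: 777327/160 ≈ 4858.3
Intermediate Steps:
z = -22/5 (z = -22*1/5 = -22/5 ≈ -4.4000)
E = -1/32 (E = 1/(-15 - 17) = 1/(-32) = -1/32 ≈ -0.031250)
u(v, m) = -2127/160 (u(v, m) = 3*(-1/32 - 22/5) = 3*(-709/160) = -2127/160)
4845 - u(57, G(R(-5, 1), -2)) = 4845 - 1*(-2127/160) = 4845 + 2127/160 = 777327/160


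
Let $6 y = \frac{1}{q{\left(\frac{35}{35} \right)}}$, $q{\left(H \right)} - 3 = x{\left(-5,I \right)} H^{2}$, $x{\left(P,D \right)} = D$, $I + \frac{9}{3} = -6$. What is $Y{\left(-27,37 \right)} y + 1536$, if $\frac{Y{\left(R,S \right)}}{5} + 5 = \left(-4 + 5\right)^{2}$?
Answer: $\frac{13829}{9} \approx 1536.6$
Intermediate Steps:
$I = -9$ ($I = -3 - 6 = -9$)
$Y{\left(R,S \right)} = -20$ ($Y{\left(R,S \right)} = -25 + 5 \left(-4 + 5\right)^{2} = -25 + 5 \cdot 1^{2} = -25 + 5 \cdot 1 = -25 + 5 = -20$)
$q{\left(H \right)} = 3 - 9 H^{2}$
$y = - \frac{1}{36}$ ($y = \frac{1}{6 \left(3 - 9 \left(\frac{35}{35}\right)^{2}\right)} = \frac{1}{6 \left(3 - 9 \left(35 \cdot \frac{1}{35}\right)^{2}\right)} = \frac{1}{6 \left(3 - 9 \cdot 1^{2}\right)} = \frac{1}{6 \left(3 - 9\right)} = \frac{1}{6 \left(-6\right)} = \frac{1}{6} \left(- \frac{1}{6}\right) = - \frac{1}{36} \approx -0.027778$)
$Y{\left(-27,37 \right)} y + 1536 = \left(-20\right) \left(- \frac{1}{36}\right) + 1536 = \frac{5}{9} + 1536 = \frac{13829}{9}$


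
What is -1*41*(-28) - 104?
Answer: 1044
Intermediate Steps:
-1*41*(-28) - 104 = -41*(-28) - 104 = 1148 - 104 = 1044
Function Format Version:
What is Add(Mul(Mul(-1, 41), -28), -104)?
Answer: 1044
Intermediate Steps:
Add(Mul(Mul(-1, 41), -28), -104) = Add(Mul(-41, -28), -104) = Add(1148, -104) = 1044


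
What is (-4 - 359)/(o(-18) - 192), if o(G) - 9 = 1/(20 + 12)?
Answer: 11616/5855 ≈ 1.9839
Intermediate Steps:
o(G) = 289/32 (o(G) = 9 + 1/(20 + 12) = 9 + 1/32 = 289/32)
(-4 - 359)/(o(-18) - 192) = (-4 - 359)/(289/32 - 192) = -363/(-5855/32) = -363*(-32/5855) = 11616/5855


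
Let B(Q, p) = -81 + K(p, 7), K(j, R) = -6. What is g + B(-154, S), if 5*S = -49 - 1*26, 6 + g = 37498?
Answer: 37405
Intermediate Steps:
g = 37492 (g = -6 + 37498 = 37492)
S = -15 (S = (-49 - 1*26)/5 = (-49 - 26)/5 = (⅕)*(-75) = -15)
B(Q, p) = -87 (B(Q, p) = -81 - 6 = -87)
g + B(-154, S) = 37492 - 87 = 37405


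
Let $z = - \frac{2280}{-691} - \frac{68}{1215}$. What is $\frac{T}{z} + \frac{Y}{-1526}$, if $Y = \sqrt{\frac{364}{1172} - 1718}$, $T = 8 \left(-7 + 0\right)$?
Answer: $- \frac{11753910}{680803} - \frac{i \sqrt{147461919}}{447118} \approx -17.265 - 0.027159 i$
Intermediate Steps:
$z = \frac{2723212}{839565}$ ($z = \left(-2280\right) \left(- \frac{1}{691}\right) - \frac{68}{1215} = \frac{2280}{691} - \frac{68}{1215} = \frac{2723212}{839565} \approx 3.2436$)
$T = -56$ ($T = 8 \left(-7\right) = -56$)
$Y = \frac{i \sqrt{147461919}}{293}$ ($Y = \sqrt{364 \cdot \frac{1}{1172} - 1718} = \sqrt{\frac{91}{293} - 1718} = \sqrt{- \frac{503283}{293}} = \frac{i \sqrt{147461919}}{293} \approx 41.445 i$)
$\frac{T}{z} + \frac{Y}{-1526} = - \frac{56}{\frac{2723212}{839565}} + \frac{\frac{1}{293} i \sqrt{147461919}}{-1526} = \left(-56\right) \frac{839565}{2723212} + \frac{i \sqrt{147461919}}{293} \left(- \frac{1}{1526}\right) = - \frac{11753910}{680803} - \frac{i \sqrt{147461919}}{447118}$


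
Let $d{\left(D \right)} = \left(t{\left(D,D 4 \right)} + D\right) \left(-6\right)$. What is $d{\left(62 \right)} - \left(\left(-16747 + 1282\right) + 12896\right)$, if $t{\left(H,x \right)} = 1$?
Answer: $2191$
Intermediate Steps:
$d{\left(D \right)} = -6 - 6 D$ ($d{\left(D \right)} = \left(1 + D\right) \left(-6\right) = -6 - 6 D$)
$d{\left(62 \right)} - \left(\left(-16747 + 1282\right) + 12896\right) = \left(-6 - 372\right) - \left(\left(-16747 + 1282\right) + 12896\right) = \left(-6 - 372\right) - \left(-15465 + 12896\right) = -378 - -2569 = -378 + 2569 = 2191$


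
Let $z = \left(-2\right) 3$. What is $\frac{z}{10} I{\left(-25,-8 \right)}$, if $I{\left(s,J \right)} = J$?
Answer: $\frac{24}{5} \approx 4.8$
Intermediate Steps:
$z = -6$
$\frac{z}{10} I{\left(-25,-8 \right)} = - \frac{6}{10} \left(-8\right) = \left(-6\right) \frac{1}{10} \left(-8\right) = \left(- \frac{3}{5}\right) \left(-8\right) = \frac{24}{5}$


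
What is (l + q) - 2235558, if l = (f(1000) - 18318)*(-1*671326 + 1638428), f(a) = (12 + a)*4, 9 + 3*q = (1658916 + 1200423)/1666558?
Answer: -23003135265167245/1666558 ≈ -1.3803e+10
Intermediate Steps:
q = -4046561/1666558 (q = -3 + ((1658916 + 1200423)/1666558)/3 = -3 + (2859339*(1/1666558))/3 = -3 + (1/3)*(2859339/1666558) = -3 + 953113/1666558 = -4046561/1666558 ≈ -2.4281)
f(a) = 48 + 4*a
l = -13800545540 (l = ((48 + 4*1000) - 18318)*(-1*671326 + 1638428) = ((48 + 4000) - 18318)*(-671326 + 1638428) = (4048 - 18318)*967102 = -14270*967102 = -13800545540)
(l + q) - 2235558 = (-13800545540 - 4046561/1666558) - 2235558 = -22999409578097881/1666558 - 2235558 = -23003135265167245/1666558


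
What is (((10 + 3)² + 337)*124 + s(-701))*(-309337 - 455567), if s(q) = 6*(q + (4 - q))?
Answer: -48011494272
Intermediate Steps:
s(q) = 24 (s(q) = 6*4 = 24)
(((10 + 3)² + 337)*124 + s(-701))*(-309337 - 455567) = (((10 + 3)² + 337)*124 + 24)*(-309337 - 455567) = ((13² + 337)*124 + 24)*(-764904) = ((169 + 337)*124 + 24)*(-764904) = (506*124 + 24)*(-764904) = (62744 + 24)*(-764904) = 62768*(-764904) = -48011494272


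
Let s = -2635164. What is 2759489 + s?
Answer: 124325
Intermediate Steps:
2759489 + s = 2759489 - 2635164 = 124325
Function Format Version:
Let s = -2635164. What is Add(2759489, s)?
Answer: 124325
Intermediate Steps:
Add(2759489, s) = Add(2759489, -2635164) = 124325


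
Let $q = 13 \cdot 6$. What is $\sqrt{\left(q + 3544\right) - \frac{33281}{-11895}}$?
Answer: $\frac{\sqrt{512876370045}}{11895} \approx 60.206$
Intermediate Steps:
$q = 78$
$\sqrt{\left(q + 3544\right) - \frac{33281}{-11895}} = \sqrt{\left(78 + 3544\right) - \frac{33281}{-11895}} = \sqrt{3622 - - \frac{33281}{11895}} = \sqrt{3622 + \frac{33281}{11895}} = \sqrt{\frac{43116971}{11895}} = \frac{\sqrt{512876370045}}{11895}$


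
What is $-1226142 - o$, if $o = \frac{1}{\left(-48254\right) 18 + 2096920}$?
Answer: $- \frac{1506129073417}{1228348} \approx -1.2261 \cdot 10^{6}$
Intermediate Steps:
$o = \frac{1}{1228348}$ ($o = \frac{1}{-868572 + 2096920} = \frac{1}{1228348} \approx 8.141 \cdot 10^{-7}$)
$-1226142 - o = -1226142 - \frac{1}{1228348} = - \frac{1506129073417}{1228348}$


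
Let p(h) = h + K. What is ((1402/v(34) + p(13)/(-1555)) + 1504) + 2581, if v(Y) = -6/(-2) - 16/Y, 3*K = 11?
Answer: 186122807/40119 ≈ 4639.3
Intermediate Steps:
K = 11/3 (K = (⅓)*11 = 11/3 ≈ 3.6667)
p(h) = 11/3 + h (p(h) = h + 11/3 = 11/3 + h)
v(Y) = 3 - 16/Y (v(Y) = -6*(-½) - 16/Y = 3 - 16/Y)
((1402/v(34) + p(13)/(-1555)) + 1504) + 2581 = ((1402/(3 - 16/34) + (11/3 + 13)/(-1555)) + 1504) + 2581 = ((1402/(3 - 16*1/34) + (50/3)*(-1/1555)) + 1504) + 2581 = ((1402/(3 - 8/17) - 10/933) + 1504) + 2581 = ((1402/(43/17) - 10/933) + 1504) + 2581 = ((1402*(17/43) - 10/933) + 1504) + 2581 = ((23834/43 - 10/933) + 1504) + 2581 = (22236692/40119 + 1504) + 2581 = 82575668/40119 + 2581 = 186122807/40119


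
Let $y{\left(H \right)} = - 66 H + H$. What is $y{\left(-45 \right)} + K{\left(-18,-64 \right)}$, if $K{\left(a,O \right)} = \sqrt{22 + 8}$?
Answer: $2925 + \sqrt{30} \approx 2930.5$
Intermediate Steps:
$y{\left(H \right)} = - 65 H$
$K{\left(a,O \right)} = \sqrt{30}$
$y{\left(-45 \right)} + K{\left(-18,-64 \right)} = \left(-65\right) \left(-45\right) + \sqrt{30} = 2925 + \sqrt{30}$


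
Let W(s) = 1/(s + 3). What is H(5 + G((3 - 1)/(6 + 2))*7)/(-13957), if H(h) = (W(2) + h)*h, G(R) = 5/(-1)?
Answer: -894/13957 ≈ -0.064054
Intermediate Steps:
W(s) = 1/(3 + s)
G(R) = -5 (G(R) = 5*(-1) = -5)
H(h) = h*(⅕ + h) (H(h) = (1/(3 + 2) + h)*h = (1/5 + h)*h = (⅕ + h)*h = h*(⅕ + h))
H(5 + G((3 - 1)/(6 + 2))*7)/(-13957) = ((5 - 5*7)*(⅕ + (5 - 5*7)))/(-13957) = ((5 - 35)*(⅕ + (5 - 35)))*(-1/13957) = -30*(⅕ - 30)*(-1/13957) = -30*(-149/5)*(-1/13957) = 894*(-1/13957) = -894/13957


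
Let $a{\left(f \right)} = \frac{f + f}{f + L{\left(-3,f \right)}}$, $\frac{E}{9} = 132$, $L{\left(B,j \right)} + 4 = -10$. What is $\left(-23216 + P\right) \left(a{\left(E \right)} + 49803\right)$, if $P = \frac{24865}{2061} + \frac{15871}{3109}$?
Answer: $- \frac{1448621099862529544}{1253763321} \approx -1.1554 \cdot 10^{9}$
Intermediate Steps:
$P = \frac{110015416}{6407649}$ ($P = 24865 \cdot \frac{1}{2061} + 15871 \cdot \frac{1}{3109} = \frac{24865}{2061} + \frac{15871}{3109} = \frac{110015416}{6407649} \approx 17.169$)
$L{\left(B,j \right)} = -14$ ($L{\left(B,j \right)} = -4 - 10 = -14$)
$E = 1188$ ($E = 9 \cdot 132 = 1188$)
$a{\left(f \right)} = \frac{2 f}{-14 + f}$ ($a{\left(f \right)} = \frac{f + f}{f - 14} = \frac{2 f}{-14 + f}$)
$\left(-23216 + P\right) \left(a{\left(E \right)} + 49803\right) = \left(-23216 + \frac{110015416}{6407649}\right) \left(2 \cdot 1188 \frac{1}{-14 + 1188} + 49803\right) = - \frac{148649963768 \left(2 \cdot 1188 \cdot \frac{1}{1174} + 49803\right)}{6407649} = - \frac{148649963768 \left(\frac{1188}{587} + 49803\right)}{6407649} = \left(- \frac{148649963768}{6407649}\right) \frac{29235549}{587} = - \frac{1448621099862529544}{1253763321}$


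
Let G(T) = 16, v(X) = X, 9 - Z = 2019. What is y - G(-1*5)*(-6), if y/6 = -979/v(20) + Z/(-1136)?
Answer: -265659/1420 ≈ -187.08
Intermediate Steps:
Z = -2010 (Z = 9 - 1*2019 = 9 - 2019 = -2010)
y = -401979/1420 (y = 6*(-979/20 - 2010/(-1136)) = 6*(-979*1/20 - 2010*(-1/1136)) = 6*(-979/20 + 1005/568) = 6*(-133993/2840) = -401979/1420 ≈ -283.08)
y - G(-1*5)*(-6) = -401979/1420 - 16*(-6) = -401979/1420 - 1*(-96) = -401979/1420 + 96 = -265659/1420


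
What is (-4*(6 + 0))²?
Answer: 576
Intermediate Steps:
(-4*(6 + 0))² = (-4*6)² = (-24)² = 576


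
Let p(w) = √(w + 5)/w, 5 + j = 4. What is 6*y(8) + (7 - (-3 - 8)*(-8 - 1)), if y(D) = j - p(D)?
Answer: -98 - 3*√13/4 ≈ -100.70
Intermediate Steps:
j = -1 (j = -5 + 4 = -1)
p(w) = √(5 + w)/w
y(D) = -1 - √(5 + D)/D
6*y(8) + (7 - (-3 - 8)*(-8 - 1)) = 6*((-1*8 - √(5 + 8))/8) + (7 - (-3 - 8)*(-8 - 1)) = 6*((-8 - √13)/8) + (7 - (-11)*(-9)) = 6*(-1 - √13/8) + (7 - 1*99) = (-6 - 3*√13/4) + (7 - 99) = (-6 - 3*√13/4) - 92 = -98 - 3*√13/4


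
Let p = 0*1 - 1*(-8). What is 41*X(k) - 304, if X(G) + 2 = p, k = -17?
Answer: -58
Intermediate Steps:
p = 8 (p = 0 + 8 = 8)
X(G) = 6 (X(G) = -2 + 8 = 6)
41*X(k) - 304 = 41*6 - 304 = 246 - 304 = -58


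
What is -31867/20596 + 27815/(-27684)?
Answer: -181885471/71272458 ≈ -2.5520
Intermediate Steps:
-31867/20596 + 27815/(-27684) = -31867*1/20596 + 27815*(-1/27684) = -31867/20596 - 27815/27684 = -181885471/71272458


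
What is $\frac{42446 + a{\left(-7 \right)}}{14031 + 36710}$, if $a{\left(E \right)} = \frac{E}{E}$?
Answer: $\frac{42447}{50741} \approx 0.83654$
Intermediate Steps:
$a{\left(E \right)} = 1$
$\frac{42446 + a{\left(-7 \right)}}{14031 + 36710} = \frac{42446 + 1}{14031 + 36710} = \frac{42447}{50741}$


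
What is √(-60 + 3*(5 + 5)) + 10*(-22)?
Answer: -220 + I*√30 ≈ -220.0 + 5.4772*I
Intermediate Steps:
√(-60 + 3*(5 + 5)) + 10*(-22) = √(-60 + 3*10) - 220 = √(-60 + 30) - 220 = √(-30) - 220 = I*√30 - 220 = -220 + I*√30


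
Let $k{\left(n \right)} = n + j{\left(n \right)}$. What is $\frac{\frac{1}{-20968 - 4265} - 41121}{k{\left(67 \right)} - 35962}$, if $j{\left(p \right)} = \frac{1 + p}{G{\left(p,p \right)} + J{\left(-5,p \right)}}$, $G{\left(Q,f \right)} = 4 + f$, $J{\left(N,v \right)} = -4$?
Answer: $\frac{69519614998}{60682766001} \approx 1.1456$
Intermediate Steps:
$j{\left(p \right)} = \frac{1 + p}{p}$ ($j{\left(p \right)} = \frac{1 + p}{\left(4 + p\right) - 4} = \frac{1 + p}{p}$)
$k{\left(n \right)} = n + \frac{1 + n}{n}$
$\frac{\frac{1}{-20968 - 4265} - 41121}{k{\left(67 \right)} - 35962} = \frac{\frac{1}{-20968 - 4265} - 41121}{\left(1 + 67 + \frac{1}{67}\right) - 35962} = \frac{\frac{1}{-25233} - 41121}{\left(1 + 67 + \frac{1}{67}\right) - 35962} = \frac{- \frac{1}{25233} - 41121}{\frac{4557}{67} - 35962} = - \frac{1037606194}{25233 \left(- \frac{2404897}{67}\right)} = \left(- \frac{1037606194}{25233}\right) \left(- \frac{67}{2404897}\right) = \frac{69519614998}{60682766001}$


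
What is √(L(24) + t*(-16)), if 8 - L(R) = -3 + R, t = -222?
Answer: √3539 ≈ 59.490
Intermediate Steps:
L(R) = 11 - R (L(R) = 8 - (-3 + R) = 8 + (3 - R) = 11 - R)
√(L(24) + t*(-16)) = √((11 - 1*24) - 222*(-16)) = √((11 - 24) + 3552) = √(-13 + 3552) = √3539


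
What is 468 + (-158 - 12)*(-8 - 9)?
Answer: 3358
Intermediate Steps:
468 + (-158 - 12)*(-8 - 9) = 468 - 170*(-17) = 468 + 2890 = 3358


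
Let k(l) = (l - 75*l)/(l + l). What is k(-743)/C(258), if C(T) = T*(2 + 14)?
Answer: -37/4128 ≈ -0.0089632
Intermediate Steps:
C(T) = 16*T (C(T) = T*16 = 16*T)
k(l) = -37 (k(l) = (-74*l)/((2*l)) = (-74*l)*(1/(2*l)) = -37)
k(-743)/C(258) = -37/(16*258) = -37/4128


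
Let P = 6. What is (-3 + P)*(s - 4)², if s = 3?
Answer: 3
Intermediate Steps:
(-3 + P)*(s - 4)² = (-3 + 6)*(3 - 4)² = 3*(-1)² = 3*1 = 3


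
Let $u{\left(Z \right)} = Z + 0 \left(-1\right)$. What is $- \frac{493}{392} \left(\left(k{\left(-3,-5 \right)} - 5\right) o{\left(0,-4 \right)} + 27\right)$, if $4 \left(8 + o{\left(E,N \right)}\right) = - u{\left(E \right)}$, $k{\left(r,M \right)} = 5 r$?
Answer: $- \frac{92191}{392} \approx -235.18$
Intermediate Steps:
$u{\left(Z \right)} = Z$ ($u{\left(Z \right)} = Z + 0 = Z$)
$o{\left(E,N \right)} = -8 - \frac{E}{4}$ ($o{\left(E,N \right)} = -8 + \frac{\left(-1\right) E}{4} = -8 - \frac{E}{4}$)
$- \frac{493}{392} \left(\left(k{\left(-3,-5 \right)} - 5\right) o{\left(0,-4 \right)} + 27\right) = - \frac{493}{392} \left(\left(5 \left(-3\right) - 5\right) \left(-8 - 0\right) + 27\right) = \left(-493\right) \frac{1}{392} \left(\left(-15 - 5\right) \left(-8 + 0\right) + 27\right) = - \frac{493 \left(\left(-20\right) \left(-8\right) + 27\right)}{392} = - \frac{493 \left(160 + 27\right)}{392} = \left(- \frac{493}{392}\right) 187 = - \frac{92191}{392}$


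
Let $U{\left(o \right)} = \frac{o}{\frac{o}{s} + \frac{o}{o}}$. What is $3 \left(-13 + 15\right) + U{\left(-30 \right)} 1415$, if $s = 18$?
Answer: $63681$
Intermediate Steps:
$U{\left(o \right)} = \frac{o}{1 + \frac{o}{18}}$ ($U{\left(o \right)} = \frac{o}{\frac{o}{18} + \frac{o}{o}} = \frac{o}{o \frac{1}{18} + 1} = \frac{o}{\frac{o}{18} + 1} = \frac{o}{1 + \frac{o}{18}}$)
$3 \left(-13 + 15\right) + U{\left(-30 \right)} 1415 = 3 \left(-13 + 15\right) + 18 \left(-30\right) \frac{1}{18 - 30} \cdot 1415 = 3 \cdot 2 + 18 \left(-30\right) \frac{1}{-12} \cdot 1415 = 6 + 18 \left(-30\right) \left(- \frac{1}{12}\right) 1415 = 6 + 45 \cdot 1415 = 6 + 63675 = 63681$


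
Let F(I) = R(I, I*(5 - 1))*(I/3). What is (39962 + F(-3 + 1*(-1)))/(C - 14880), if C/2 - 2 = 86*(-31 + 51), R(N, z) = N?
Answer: -59951/17154 ≈ -3.4949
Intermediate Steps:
C = 3444 (C = 4 + 2*(86*(-31 + 51)) = 4 + 2*(86*20) = 4 + 2*1720 = 4 + 3440 = 3444)
F(I) = I²/3 (F(I) = I*(I/3) = I²/3)
(39962 + F(-3 + 1*(-1)))/(C - 14880) = (39962 + (-3 + 1*(-1))²/3)/(3444 - 14880) = (39962 + (-3 - 1)²/3)/(-11436) = (39962 + (⅓)*(-4)²)*(-1/11436) = (39962 + (⅓)*16)*(-1/11436) = (39962 + 16/3)*(-1/11436) = (119902/3)*(-1/11436) = -59951/17154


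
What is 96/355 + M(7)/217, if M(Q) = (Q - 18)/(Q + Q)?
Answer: 287743/1078490 ≈ 0.26680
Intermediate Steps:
M(Q) = (-18 + Q)/(2*Q) (M(Q) = (-18 + Q)/((2*Q)) = (-18 + Q)*(1/(2*Q)) = (-18 + Q)/(2*Q))
96/355 + M(7)/217 = 96/355 + ((1/2)*(-18 + 7)/7)/217 = 96*(1/355) + ((1/2)*(1/7)*(-11))*(1/217) = 96/355 - 11/14*1/217 = 96/355 - 11/3038 = 287743/1078490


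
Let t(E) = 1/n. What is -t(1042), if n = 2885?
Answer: -1/2885 ≈ -0.00034662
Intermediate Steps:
t(E) = 1/2885
-t(1042) = -1*1/2885 = -1/2885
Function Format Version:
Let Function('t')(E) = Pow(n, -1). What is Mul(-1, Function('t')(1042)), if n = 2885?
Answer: Rational(-1, 2885) ≈ -0.00034662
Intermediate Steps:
Function('t')(E) = Rational(1, 2885) (Function('t')(E) = Pow(2885, -1) = Rational(1, 2885))
Mul(-1, Function('t')(1042)) = Mul(-1, Rational(1, 2885)) = Rational(-1, 2885)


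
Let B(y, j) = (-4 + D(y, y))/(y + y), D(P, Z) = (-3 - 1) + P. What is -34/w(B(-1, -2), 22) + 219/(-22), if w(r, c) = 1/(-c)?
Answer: 16237/22 ≈ 738.04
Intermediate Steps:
D(P, Z) = -4 + P
B(y, j) = (-8 + y)/(2*y) (B(y, j) = (-4 + (-4 + y))/(y + y) = (-8 + y)/((2*y)) = (-8 + y)*(1/(2*y)) = (-8 + y)/(2*y))
w(r, c) = -1/c
-34/w(B(-1, -2), 22) + 219/(-22) = -34/((-1/22)) + 219/(-22) = -34/((-1*1/22)) + 219*(-1/22) = -34/(-1/22) - 219/22 = -34*(-22) - 219/22 = 748 - 219/22 = 16237/22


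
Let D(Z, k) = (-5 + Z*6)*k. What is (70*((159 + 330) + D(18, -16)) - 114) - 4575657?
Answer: -4656901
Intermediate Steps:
D(Z, k) = k*(-5 + 6*Z) (D(Z, k) = (-5 + 6*Z)*k = k*(-5 + 6*Z))
(70*((159 + 330) + D(18, -16)) - 114) - 4575657 = (70*((159 + 330) - 16*(-5 + 6*18)) - 114) - 4575657 = (70*(489 - 16*(-5 + 108)) - 114) - 4575657 = (70*(489 - 16*103) - 114) - 4575657 = (70*(489 - 1648) - 114) - 4575657 = (70*(-1159) - 114) - 4575657 = (-81130 - 114) - 4575657 = -81244 - 4575657 = -4656901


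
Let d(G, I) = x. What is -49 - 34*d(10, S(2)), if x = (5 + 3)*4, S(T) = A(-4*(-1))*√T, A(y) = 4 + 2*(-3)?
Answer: -1137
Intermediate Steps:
A(y) = -2 (A(y) = 4 - 6 = -2)
S(T) = -2*√T
x = 32 (x = 8*4 = 32)
d(G, I) = 32
-49 - 34*d(10, S(2)) = -49 - 34*32 = -49 - 1088 = -1137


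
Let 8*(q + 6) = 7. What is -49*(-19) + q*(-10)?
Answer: 3929/4 ≈ 982.25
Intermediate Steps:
q = -41/8 (q = -6 + (⅛)*7 = -6 + 7/8 = -41/8 ≈ -5.1250)
-49*(-19) + q*(-10) = -49*(-19) - 41/8*(-10) = 931 + 205/4 = 3929/4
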